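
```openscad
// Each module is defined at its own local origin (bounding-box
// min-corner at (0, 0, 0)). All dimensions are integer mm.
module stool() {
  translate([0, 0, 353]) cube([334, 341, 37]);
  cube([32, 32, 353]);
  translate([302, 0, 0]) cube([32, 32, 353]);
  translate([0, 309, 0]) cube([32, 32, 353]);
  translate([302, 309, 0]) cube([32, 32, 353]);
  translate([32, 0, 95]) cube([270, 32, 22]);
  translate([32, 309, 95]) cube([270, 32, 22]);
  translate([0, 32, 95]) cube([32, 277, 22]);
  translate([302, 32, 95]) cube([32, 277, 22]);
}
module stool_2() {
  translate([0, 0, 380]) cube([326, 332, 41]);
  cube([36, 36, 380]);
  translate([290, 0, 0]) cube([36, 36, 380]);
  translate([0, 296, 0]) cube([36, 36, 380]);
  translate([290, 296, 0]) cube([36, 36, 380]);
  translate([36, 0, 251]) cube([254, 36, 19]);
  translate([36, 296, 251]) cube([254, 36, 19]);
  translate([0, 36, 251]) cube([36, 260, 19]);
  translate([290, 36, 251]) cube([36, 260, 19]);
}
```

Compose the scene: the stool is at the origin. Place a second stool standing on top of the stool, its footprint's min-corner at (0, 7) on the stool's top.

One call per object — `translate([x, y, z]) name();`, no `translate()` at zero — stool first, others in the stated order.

stool();
translate([0, 7, 390]) stool_2();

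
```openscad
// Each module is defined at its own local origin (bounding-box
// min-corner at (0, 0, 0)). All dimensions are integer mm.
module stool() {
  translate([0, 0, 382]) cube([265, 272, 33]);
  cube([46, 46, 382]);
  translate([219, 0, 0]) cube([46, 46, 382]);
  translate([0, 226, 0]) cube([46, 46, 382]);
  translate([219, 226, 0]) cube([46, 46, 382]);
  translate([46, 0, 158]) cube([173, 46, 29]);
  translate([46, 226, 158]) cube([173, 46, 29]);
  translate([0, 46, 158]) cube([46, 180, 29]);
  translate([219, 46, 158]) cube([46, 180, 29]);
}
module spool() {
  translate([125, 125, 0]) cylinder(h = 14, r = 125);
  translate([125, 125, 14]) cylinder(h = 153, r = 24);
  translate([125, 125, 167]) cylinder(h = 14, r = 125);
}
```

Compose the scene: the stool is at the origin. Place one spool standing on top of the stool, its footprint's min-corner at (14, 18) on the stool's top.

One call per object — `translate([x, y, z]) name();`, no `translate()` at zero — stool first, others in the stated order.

stool();
translate([14, 18, 415]) spool();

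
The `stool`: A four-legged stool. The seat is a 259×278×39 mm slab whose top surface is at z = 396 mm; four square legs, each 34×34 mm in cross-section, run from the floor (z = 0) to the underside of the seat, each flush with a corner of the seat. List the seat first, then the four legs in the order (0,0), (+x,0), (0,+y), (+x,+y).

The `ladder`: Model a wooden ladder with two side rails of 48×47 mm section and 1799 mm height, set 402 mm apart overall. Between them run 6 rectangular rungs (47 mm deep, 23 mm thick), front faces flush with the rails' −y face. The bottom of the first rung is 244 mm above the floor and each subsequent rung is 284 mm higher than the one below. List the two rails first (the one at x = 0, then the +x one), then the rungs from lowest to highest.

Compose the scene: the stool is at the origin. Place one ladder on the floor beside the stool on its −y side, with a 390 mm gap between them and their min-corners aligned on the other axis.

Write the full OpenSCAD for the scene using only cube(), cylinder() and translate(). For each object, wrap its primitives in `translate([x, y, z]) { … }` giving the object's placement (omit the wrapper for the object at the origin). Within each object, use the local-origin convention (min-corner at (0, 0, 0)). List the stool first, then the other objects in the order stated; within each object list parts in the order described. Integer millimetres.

translate([0, 0, 357]) cube([259, 278, 39]);
cube([34, 34, 357]);
translate([225, 0, 0]) cube([34, 34, 357]);
translate([0, 244, 0]) cube([34, 34, 357]);
translate([225, 244, 0]) cube([34, 34, 357]);
translate([0, -437, 0]) {
  cube([48, 47, 1799]);
  translate([354, 0, 0]) cube([48, 47, 1799]);
  translate([48, 0, 244]) cube([306, 47, 23]);
  translate([48, 0, 528]) cube([306, 47, 23]);
  translate([48, 0, 812]) cube([306, 47, 23]);
  translate([48, 0, 1096]) cube([306, 47, 23]);
  translate([48, 0, 1380]) cube([306, 47, 23]);
  translate([48, 0, 1664]) cube([306, 47, 23]);
}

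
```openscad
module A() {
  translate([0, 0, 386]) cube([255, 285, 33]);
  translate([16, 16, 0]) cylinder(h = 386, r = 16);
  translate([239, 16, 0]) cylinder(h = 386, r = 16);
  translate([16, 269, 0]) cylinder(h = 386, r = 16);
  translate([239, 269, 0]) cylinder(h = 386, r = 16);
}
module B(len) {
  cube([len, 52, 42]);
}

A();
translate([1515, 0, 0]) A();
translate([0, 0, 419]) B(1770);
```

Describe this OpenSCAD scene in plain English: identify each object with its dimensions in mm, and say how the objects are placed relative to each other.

A is a four-legged stool. The seat is 255×285 mm, 33 mm thick, top at z = 419 mm. It stands on four round legs, each 32 mm in diameter, from z = 0 to the seat underside, each leg's axis is inset half a diameter from the nearest pair of seat edges (so the leg's bounding box is flush with the corner).

B is a rectangular beam 1770 mm long (x), 52 mm deep (y), 42 mm thick (z).

The beam spans the tops of two stools placed 1260 mm apart, resting at z = 419 mm.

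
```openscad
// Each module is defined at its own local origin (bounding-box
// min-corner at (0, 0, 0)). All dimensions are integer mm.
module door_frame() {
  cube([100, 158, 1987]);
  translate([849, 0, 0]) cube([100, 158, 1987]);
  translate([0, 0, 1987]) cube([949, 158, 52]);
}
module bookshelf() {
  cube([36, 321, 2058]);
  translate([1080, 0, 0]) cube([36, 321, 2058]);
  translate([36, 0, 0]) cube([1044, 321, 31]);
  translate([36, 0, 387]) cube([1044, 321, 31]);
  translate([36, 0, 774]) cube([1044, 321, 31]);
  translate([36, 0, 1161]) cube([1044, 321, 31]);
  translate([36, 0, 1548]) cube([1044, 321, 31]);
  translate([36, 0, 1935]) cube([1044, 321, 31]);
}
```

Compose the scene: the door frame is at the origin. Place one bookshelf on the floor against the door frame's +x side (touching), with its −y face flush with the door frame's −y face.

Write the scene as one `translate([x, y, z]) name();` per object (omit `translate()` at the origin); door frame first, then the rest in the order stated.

door_frame();
translate([949, 0, 0]) bookshelf();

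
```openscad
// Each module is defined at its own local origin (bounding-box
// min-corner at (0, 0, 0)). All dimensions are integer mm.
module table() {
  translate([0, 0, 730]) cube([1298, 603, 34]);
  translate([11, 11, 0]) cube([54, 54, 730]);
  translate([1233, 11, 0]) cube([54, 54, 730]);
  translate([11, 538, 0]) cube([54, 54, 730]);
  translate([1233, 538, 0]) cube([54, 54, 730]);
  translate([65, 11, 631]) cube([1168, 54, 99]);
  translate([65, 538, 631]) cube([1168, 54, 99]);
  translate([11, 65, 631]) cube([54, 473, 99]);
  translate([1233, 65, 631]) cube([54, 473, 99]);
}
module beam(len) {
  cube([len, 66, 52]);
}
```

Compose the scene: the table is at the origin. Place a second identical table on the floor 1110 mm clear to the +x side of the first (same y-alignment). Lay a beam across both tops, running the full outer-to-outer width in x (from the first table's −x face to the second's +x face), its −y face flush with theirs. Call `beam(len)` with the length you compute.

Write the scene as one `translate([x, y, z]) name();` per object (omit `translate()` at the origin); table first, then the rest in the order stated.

table();
translate([2408, 0, 0]) table();
translate([0, 0, 764]) beam(3706);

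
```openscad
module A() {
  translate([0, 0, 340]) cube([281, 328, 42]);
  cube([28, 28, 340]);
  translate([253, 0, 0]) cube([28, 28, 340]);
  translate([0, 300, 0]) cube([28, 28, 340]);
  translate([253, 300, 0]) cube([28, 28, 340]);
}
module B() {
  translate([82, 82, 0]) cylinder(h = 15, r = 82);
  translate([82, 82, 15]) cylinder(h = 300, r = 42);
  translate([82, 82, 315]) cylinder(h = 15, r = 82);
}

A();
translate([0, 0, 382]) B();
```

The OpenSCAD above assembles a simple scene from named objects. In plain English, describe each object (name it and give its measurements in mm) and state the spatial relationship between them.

A is a simple wooden stool: a rectangular seat 281 mm (x) by 328 mm (y), 42 mm thick, top face at z = 382 mm, on four square legs, each 28×28 mm in cross-section. The legs rest on z = 0, each flush with a corner of the seat.

B is a spool: two coaxial disc flanges of radius 82 mm and thickness 15 mm, joined by a core cylinder of radius 42 mm and height 300 mm. The lower flange rests on z = 0 and the three cylinders share a vertical axis.

The spool is on top of the stool.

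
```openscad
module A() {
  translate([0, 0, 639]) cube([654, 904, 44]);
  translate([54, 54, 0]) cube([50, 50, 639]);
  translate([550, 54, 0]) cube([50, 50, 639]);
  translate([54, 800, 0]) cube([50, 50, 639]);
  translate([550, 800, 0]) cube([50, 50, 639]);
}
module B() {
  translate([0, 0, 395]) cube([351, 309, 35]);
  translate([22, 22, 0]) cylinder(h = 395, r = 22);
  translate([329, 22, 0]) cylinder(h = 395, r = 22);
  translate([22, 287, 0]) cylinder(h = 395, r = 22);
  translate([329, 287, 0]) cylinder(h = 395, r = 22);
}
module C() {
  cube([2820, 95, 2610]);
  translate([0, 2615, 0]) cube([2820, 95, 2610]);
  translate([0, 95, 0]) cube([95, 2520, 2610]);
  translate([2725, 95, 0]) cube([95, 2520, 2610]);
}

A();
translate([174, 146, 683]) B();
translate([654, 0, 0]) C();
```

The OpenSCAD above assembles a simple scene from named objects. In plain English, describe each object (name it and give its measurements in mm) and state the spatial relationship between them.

A is a rectangular dining table. The top is 654×904×44 mm with its upper surface at z = 683 mm. It stands on four 50×50 mm square legs, each inset 54 mm from the nearest pair of top edges, running from the floor to the underside of the top.

B is a four-legged stool. The seat is a 351×309×35 mm slab whose top surface is at z = 430 mm; four round legs, each 44 mm in diameter, run from the floor (z = 0) to the underside of the seat, each leg's axis is inset half a diameter from the nearest pair of seat edges (so the leg's bounding box is flush with the corner).

C is a box-shaped house frame (walls only): outside footprint 2820×2710 mm, wall height 2610 mm, wall thickness 95 mm. The two y-facing walls run the full x-width; the two x-facing walls fit between the inner faces of the y-facing walls.

The stool is on top of the table. The house frame is against the table's +x side, with their −y faces flush.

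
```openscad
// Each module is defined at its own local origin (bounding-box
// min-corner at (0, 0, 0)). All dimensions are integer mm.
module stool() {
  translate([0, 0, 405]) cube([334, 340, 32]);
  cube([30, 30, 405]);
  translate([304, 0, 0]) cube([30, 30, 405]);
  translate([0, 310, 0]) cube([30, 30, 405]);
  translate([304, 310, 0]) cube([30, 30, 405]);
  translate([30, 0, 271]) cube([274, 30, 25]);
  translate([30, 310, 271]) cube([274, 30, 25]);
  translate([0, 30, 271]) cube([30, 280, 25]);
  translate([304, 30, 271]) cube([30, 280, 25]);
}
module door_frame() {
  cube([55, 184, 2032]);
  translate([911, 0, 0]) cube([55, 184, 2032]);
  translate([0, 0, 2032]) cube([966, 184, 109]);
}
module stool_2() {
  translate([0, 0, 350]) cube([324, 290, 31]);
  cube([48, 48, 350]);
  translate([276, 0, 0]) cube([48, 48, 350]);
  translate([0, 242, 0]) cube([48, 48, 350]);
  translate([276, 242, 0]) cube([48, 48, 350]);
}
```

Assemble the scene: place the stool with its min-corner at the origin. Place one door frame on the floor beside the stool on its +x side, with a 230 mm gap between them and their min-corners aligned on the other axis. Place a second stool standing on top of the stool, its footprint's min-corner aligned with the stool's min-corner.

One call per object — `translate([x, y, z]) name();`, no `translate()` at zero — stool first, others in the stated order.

stool();
translate([564, 0, 0]) door_frame();
translate([0, 0, 437]) stool_2();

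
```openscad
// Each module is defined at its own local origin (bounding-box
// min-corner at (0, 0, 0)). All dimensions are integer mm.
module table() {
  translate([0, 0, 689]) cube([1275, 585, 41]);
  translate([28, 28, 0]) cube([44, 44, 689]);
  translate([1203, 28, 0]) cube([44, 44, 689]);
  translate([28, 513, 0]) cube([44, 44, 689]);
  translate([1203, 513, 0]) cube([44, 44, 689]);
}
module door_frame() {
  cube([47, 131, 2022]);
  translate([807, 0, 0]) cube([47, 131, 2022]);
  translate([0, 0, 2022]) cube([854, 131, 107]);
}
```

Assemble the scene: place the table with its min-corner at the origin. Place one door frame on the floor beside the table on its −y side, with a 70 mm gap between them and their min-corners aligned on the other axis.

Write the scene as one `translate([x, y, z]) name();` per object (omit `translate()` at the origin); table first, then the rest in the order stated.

table();
translate([0, -201, 0]) door_frame();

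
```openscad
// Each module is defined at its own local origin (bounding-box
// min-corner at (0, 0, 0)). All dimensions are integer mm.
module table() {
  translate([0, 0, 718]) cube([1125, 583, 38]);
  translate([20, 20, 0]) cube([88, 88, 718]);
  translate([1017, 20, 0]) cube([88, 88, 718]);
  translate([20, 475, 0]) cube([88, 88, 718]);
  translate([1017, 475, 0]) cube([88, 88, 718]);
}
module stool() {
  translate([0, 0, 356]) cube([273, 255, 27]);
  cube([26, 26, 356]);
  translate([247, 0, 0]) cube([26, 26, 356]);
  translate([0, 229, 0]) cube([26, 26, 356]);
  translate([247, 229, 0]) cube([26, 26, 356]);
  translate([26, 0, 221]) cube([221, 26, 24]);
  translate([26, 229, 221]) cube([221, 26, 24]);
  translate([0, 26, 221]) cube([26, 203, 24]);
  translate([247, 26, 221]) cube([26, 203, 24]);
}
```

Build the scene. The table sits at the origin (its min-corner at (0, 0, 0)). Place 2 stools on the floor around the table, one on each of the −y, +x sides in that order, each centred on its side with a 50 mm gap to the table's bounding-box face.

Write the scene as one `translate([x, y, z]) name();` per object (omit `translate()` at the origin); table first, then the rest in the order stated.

table();
translate([426, -305, 0]) stool();
translate([1175, 164, 0]) stool();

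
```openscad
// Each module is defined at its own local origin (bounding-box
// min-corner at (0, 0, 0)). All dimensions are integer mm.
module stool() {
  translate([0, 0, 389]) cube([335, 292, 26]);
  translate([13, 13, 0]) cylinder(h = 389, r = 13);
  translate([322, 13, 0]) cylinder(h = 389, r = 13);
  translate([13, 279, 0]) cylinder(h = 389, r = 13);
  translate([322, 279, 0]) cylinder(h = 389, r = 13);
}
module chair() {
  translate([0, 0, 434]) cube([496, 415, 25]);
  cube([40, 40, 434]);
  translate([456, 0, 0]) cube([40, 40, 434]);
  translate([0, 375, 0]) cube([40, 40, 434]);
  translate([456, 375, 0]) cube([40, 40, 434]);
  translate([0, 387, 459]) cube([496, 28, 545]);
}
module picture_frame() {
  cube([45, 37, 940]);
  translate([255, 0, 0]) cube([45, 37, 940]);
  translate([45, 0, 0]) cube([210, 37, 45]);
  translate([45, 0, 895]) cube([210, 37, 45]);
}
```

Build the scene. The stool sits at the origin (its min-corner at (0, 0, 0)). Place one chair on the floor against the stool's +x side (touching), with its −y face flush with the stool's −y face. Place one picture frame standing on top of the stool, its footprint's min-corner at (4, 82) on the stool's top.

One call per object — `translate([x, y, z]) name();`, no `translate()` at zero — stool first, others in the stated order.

stool();
translate([335, 0, 0]) chair();
translate([4, 82, 415]) picture_frame();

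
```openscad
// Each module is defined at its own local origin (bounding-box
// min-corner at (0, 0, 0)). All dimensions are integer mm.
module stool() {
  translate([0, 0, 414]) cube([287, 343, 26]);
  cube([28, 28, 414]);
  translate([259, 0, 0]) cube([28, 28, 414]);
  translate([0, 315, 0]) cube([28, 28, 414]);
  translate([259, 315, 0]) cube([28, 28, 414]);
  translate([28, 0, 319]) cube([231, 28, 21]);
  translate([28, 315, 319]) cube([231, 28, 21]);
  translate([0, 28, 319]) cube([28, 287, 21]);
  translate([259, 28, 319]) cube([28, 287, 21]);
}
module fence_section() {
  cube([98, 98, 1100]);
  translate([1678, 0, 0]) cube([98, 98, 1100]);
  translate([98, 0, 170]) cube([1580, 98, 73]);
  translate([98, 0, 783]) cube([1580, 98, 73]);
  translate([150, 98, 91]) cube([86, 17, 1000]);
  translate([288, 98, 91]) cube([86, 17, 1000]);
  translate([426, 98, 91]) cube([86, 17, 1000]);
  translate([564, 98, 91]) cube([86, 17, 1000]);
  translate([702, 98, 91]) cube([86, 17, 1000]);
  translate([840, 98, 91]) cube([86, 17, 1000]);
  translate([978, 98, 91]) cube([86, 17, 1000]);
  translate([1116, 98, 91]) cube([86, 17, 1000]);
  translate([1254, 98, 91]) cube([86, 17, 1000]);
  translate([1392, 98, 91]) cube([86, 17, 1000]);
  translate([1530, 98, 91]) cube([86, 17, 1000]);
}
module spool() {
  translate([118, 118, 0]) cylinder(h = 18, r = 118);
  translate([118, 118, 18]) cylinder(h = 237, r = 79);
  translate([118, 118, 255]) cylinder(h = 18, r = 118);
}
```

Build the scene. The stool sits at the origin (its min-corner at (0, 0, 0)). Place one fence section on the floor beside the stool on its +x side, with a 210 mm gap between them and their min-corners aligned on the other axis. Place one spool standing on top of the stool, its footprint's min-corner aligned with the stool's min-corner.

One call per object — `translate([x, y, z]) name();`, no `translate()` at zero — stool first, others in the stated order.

stool();
translate([497, 0, 0]) fence_section();
translate([0, 0, 440]) spool();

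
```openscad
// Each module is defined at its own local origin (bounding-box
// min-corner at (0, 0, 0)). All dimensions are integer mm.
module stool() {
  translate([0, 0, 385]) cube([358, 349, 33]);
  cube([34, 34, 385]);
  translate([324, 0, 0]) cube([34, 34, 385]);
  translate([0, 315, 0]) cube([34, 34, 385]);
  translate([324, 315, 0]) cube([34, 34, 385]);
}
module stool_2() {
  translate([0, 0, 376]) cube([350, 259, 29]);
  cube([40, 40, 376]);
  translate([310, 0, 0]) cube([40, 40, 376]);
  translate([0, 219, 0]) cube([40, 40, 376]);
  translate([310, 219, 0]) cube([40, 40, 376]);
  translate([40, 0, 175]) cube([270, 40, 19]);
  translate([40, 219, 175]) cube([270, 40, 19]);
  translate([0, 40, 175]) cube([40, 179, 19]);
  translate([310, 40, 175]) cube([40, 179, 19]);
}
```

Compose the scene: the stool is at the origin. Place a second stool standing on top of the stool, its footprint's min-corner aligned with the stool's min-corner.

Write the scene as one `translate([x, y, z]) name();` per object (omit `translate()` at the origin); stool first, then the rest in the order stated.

stool();
translate([0, 0, 418]) stool_2();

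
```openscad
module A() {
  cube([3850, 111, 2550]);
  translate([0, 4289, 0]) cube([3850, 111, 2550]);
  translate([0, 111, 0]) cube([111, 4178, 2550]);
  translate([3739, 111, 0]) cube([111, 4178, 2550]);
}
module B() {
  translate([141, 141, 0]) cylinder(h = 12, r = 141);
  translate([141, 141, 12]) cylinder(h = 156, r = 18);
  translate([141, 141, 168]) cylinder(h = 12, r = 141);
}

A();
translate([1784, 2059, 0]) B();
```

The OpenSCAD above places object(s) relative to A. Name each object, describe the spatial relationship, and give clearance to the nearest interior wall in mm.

A is a house frame. B is a spool. The spool sits inside the house frame, centred. The clearance to the nearest interior wall is 1673 mm.

Clearances: x = 1673, y = 1948; minimum 1673 mm.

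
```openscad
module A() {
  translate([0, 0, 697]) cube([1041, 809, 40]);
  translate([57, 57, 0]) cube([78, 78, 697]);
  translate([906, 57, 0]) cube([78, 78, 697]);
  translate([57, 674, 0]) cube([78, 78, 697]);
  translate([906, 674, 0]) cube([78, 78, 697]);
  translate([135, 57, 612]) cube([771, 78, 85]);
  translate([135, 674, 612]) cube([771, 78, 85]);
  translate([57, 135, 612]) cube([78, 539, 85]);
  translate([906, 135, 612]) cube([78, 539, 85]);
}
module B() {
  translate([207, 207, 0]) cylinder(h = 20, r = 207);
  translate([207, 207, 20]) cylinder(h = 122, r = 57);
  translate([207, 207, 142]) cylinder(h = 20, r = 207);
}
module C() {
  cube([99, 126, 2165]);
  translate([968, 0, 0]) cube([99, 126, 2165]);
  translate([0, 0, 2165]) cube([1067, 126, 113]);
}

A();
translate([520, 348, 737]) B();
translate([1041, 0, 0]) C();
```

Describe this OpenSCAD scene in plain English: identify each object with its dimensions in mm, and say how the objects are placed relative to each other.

A is a table: top 1041 mm (x) × 809 mm (y), 40 mm thick, upper face at z = 737 mm, on four 78×78 mm square legs, each inset 57 mm from the nearest pair of top edges, running from z = 0 to the bottom of the top. Four apron rails, 78 mm thick and 85 mm tall, run between adjacent legs with their top edges flush with the underside of the top and their outer faces flush with the legs' outer faces.

B is a spool: two coaxial disc flanges of radius 207 mm and thickness 20 mm, joined by a core cylinder of radius 57 mm and height 122 mm. The lower flange rests on z = 0 and the three cylinders share a vertical axis.

C is a rectangular door frame: two vertical jambs of 99×126 mm section, 2165 mm tall, with a clear opening 869 mm wide between their inner faces. A header 113 mm tall and 126 mm deep lies on top of the jambs and spans the full outside width.

The spool is on top of the table. The door frame is against the table's +x side, with their −y faces flush.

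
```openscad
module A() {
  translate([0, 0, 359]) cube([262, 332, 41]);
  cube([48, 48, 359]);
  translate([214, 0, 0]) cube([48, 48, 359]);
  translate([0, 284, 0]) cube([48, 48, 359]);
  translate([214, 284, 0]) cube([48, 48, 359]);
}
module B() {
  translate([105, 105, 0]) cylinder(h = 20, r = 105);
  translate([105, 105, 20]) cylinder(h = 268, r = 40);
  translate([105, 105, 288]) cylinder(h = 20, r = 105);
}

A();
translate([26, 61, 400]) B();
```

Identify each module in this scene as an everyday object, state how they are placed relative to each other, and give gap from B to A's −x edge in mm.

The spool's min-x is at 26; the stool's min-x is 0; gap = 26 mm.

A is a stool. B is a spool. The spool is on top of the stool, centred. The gap from the spool to the stool's −x edge is 26 mm.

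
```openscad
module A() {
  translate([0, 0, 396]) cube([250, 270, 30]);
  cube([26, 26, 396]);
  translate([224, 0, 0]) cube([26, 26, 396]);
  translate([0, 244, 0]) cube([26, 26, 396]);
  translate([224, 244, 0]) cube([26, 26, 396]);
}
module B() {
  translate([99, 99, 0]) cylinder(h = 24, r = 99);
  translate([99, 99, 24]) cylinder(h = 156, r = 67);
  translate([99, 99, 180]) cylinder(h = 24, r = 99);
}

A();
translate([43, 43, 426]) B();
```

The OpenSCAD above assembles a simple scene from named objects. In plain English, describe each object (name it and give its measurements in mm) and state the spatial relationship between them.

A is a simple wooden stool: a rectangular seat 250 mm (x) by 270 mm (y), 30 mm thick, top face at z = 426 mm, on four square legs, each 26×26 mm in cross-section. The legs rest on z = 0, each flush with a corner of the seat.

B is a spool: two coaxial disc flanges of radius 99 mm and thickness 24 mm, joined by a core cylinder of radius 67 mm and height 156 mm. The lower flange rests on z = 0 and the three cylinders share a vertical axis.

The spool is on top of the stool.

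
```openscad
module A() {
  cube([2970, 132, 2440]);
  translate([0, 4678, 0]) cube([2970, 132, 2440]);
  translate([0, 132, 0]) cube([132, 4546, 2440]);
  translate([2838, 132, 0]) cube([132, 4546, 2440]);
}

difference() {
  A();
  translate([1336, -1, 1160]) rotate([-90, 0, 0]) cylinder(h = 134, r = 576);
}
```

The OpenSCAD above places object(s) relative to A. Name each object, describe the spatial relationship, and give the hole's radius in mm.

A is a house frame. The house frame has a circular hole through its front wall. The hole's radius is 576 mm.

The subtracted cylinder has r = 576 mm.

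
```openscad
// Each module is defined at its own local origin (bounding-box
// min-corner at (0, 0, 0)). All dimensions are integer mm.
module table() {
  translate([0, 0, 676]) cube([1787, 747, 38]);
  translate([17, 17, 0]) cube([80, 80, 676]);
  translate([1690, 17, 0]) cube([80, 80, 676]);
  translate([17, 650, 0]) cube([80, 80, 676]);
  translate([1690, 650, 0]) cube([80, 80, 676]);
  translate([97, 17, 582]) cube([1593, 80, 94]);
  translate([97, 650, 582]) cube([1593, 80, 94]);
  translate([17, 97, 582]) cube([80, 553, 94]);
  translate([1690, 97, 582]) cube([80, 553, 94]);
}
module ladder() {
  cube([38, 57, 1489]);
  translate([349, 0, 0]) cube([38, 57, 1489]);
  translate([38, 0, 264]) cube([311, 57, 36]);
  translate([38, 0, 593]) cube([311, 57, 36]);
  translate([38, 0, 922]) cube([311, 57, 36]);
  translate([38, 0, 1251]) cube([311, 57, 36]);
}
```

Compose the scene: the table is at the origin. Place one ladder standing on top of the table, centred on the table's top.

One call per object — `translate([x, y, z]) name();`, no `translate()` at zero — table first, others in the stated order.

table();
translate([700, 345, 714]) ladder();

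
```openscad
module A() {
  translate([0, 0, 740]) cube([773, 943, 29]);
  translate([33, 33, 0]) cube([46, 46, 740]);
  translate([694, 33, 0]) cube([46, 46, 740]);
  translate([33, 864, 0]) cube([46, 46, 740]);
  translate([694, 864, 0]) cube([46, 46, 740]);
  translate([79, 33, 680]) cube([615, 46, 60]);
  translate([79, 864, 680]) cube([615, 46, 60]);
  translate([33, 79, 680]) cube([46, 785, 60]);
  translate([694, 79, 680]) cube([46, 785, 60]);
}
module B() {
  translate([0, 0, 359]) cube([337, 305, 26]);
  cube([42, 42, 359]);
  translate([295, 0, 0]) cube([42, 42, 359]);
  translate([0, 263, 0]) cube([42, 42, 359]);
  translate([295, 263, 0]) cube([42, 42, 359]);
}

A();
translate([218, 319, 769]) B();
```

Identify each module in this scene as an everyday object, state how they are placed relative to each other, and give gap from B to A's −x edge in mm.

The stool's min-x is at 218; the table's min-x is 0; gap = 218 mm.

A is a table. B is a stool. The stool is on top of the table, centred. The gap from the stool to the table's −x edge is 218 mm.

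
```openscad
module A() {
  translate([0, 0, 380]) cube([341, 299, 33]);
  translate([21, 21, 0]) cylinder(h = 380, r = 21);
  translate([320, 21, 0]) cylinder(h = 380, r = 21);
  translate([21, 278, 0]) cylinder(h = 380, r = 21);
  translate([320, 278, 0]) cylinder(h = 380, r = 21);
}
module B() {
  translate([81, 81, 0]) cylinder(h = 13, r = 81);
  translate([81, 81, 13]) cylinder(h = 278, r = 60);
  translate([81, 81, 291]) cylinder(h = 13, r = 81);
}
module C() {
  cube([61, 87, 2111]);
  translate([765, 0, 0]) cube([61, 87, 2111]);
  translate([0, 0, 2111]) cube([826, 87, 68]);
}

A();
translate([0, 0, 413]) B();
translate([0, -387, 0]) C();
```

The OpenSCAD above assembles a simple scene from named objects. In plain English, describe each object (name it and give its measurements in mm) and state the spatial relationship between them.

A is a four-legged stool. The seat is a 341×299×33 mm slab whose top surface is at z = 413 mm; four round legs, each 42 mm in diameter, run from the floor (z = 0) to the underside of the seat, each leg's axis is inset half a diameter from the nearest pair of seat edges (so the leg's bounding box is flush with the corner).

B is a spool: two coaxial disc flanges of radius 81 mm and thickness 13 mm, joined by a core cylinder of radius 60 mm and height 278 mm. The lower flange rests on z = 0 and the three cylinders share a vertical axis.

C is a door frame. The clear opening is 704 mm wide and 2111 mm high. Two 61 mm wide jambs, 87 mm deep, stand either side of the opening from the floor to the top of the opening. A 68 mm thick head sits across the top of both jambs, spanning the full outside width of the frame.

The spool is on top of the stool. The door frame is on the floor beside the stool on its −y side.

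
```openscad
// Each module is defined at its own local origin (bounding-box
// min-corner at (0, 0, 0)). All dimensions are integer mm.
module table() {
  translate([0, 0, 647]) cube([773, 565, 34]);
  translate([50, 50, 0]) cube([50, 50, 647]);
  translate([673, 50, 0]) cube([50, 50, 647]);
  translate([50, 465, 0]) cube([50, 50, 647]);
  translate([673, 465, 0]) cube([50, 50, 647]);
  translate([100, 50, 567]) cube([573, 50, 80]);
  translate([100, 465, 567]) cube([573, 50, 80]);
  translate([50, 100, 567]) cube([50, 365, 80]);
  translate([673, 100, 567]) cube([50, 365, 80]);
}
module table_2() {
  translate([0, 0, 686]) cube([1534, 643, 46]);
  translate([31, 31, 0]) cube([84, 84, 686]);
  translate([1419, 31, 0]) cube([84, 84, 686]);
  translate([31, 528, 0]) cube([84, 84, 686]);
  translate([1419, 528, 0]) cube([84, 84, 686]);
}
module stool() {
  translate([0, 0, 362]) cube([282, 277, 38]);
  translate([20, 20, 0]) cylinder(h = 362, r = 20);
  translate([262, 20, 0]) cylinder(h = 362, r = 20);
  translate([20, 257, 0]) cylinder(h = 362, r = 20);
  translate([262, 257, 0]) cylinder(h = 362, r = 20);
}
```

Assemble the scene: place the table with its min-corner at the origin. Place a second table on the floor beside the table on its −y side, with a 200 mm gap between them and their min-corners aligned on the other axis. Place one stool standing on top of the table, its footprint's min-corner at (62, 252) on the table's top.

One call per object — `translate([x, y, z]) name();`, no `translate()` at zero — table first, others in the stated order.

table();
translate([0, -843, 0]) table_2();
translate([62, 252, 681]) stool();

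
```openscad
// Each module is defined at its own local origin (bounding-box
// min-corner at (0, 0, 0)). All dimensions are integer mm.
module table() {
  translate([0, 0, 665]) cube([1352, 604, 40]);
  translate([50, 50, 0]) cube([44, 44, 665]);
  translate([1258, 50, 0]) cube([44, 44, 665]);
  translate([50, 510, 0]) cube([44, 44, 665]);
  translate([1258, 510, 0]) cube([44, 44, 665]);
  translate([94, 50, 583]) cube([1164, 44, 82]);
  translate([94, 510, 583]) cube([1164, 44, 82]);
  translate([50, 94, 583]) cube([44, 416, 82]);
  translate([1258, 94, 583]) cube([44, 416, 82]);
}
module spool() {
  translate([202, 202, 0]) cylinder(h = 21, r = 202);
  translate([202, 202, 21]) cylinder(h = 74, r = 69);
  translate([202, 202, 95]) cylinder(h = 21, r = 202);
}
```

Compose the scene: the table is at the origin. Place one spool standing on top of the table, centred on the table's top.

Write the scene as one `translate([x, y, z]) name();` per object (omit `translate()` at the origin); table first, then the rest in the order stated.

table();
translate([474, 100, 705]) spool();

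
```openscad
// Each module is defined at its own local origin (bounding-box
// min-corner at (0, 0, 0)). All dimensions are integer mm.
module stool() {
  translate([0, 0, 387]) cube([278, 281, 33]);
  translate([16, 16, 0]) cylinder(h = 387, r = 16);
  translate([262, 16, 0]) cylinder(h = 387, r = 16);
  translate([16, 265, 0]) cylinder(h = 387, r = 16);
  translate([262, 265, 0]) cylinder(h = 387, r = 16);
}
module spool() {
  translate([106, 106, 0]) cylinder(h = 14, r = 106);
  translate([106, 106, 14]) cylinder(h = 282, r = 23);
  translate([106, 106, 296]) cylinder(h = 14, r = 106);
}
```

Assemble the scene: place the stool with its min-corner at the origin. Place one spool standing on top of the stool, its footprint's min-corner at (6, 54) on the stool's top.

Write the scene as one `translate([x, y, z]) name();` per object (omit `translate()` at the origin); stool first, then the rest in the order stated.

stool();
translate([6, 54, 420]) spool();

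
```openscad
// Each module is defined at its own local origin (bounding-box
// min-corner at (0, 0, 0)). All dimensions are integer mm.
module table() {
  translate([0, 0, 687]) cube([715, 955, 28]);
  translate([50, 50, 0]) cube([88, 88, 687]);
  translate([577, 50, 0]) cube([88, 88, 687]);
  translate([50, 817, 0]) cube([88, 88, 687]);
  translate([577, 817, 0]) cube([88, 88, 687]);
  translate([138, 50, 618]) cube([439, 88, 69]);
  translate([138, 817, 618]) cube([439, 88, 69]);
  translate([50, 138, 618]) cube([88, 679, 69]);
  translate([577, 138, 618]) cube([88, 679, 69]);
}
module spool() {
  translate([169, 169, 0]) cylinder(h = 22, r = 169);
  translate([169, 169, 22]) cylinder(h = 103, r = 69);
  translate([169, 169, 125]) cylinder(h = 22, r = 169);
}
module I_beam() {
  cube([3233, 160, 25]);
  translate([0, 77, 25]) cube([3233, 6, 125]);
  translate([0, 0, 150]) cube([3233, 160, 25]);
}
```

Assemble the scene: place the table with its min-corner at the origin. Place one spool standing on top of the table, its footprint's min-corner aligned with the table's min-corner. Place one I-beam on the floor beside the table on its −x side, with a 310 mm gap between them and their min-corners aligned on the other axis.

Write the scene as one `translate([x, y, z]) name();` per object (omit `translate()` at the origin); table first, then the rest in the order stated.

table();
translate([0, 0, 715]) spool();
translate([-3543, 0, 0]) I_beam();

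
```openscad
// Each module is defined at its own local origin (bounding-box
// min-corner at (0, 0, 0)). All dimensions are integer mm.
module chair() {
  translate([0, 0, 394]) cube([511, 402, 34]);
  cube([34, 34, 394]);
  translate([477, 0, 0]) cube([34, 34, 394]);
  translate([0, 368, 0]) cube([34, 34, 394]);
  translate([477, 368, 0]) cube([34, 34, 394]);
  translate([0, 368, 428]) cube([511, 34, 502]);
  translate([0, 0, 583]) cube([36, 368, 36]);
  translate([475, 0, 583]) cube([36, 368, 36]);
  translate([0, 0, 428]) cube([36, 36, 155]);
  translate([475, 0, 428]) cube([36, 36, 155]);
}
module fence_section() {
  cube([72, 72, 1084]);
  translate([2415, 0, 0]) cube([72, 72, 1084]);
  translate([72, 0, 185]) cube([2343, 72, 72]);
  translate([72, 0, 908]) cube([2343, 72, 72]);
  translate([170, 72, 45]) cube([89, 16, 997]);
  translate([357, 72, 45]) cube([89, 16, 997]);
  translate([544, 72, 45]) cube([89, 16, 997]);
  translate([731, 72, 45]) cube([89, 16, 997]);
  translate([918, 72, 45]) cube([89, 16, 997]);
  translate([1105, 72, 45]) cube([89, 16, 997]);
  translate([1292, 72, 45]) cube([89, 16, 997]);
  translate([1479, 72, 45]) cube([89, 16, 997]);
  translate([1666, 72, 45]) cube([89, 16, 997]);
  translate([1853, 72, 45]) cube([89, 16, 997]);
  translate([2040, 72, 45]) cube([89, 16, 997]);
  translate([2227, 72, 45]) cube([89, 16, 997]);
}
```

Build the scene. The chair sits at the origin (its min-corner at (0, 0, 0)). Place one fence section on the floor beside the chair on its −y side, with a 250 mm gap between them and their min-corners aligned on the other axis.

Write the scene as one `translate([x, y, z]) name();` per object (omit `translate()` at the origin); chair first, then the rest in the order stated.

chair();
translate([0, -338, 0]) fence_section();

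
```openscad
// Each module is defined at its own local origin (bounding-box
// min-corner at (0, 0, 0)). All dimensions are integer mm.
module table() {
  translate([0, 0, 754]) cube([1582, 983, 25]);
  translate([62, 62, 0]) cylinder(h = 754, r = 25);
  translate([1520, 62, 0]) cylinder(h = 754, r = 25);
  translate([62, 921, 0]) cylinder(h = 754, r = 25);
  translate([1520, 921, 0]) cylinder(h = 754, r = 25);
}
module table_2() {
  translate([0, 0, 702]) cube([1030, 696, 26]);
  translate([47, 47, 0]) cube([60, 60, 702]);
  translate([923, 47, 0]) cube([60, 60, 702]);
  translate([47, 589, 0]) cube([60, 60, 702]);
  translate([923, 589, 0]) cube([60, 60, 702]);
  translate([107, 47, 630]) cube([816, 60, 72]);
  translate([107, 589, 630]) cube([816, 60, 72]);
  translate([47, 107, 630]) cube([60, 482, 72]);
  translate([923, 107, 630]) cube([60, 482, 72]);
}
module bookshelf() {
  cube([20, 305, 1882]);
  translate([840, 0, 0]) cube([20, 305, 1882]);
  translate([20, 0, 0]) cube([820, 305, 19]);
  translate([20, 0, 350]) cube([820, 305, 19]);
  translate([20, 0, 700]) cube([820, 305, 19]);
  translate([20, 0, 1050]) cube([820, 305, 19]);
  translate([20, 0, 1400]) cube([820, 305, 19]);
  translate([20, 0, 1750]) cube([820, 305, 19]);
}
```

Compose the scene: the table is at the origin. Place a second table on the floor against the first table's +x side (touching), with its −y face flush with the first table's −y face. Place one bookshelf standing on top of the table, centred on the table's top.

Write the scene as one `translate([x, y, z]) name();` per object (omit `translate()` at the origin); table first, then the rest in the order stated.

table();
translate([1582, 0, 0]) table_2();
translate([361, 339, 779]) bookshelf();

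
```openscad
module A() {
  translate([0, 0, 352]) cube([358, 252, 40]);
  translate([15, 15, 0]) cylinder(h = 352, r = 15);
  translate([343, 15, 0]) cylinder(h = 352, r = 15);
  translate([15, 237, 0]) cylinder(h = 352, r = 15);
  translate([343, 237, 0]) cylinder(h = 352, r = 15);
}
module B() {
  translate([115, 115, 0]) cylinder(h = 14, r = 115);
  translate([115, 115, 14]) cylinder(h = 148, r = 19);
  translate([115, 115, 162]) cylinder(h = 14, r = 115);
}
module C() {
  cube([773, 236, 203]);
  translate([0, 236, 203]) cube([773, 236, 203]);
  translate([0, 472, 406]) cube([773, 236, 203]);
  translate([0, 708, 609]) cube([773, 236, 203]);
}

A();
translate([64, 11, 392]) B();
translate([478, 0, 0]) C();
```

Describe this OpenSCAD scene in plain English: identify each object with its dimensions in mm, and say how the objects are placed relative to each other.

A is a simple wooden stool: a rectangular seat 358 mm (x) by 252 mm (y), 40 mm thick, top face at z = 392 mm, on four round legs, each 30 mm in diameter. The legs rest on z = 0, each leg's axis is inset half a diameter from the nearest pair of seat edges (so the leg's bounding box is flush with the corner).

B is a spool: two coaxial disc flanges of radius 115 mm and thickness 14 mm, joined by a core cylinder of radius 19 mm and height 148 mm. The lower flange rests on z = 0 and the three cylinders share a vertical axis.

C is a run of 4 identical solid stair steps. Each tread is 773×236 mm and each step block is 203 mm high. Step 1 rests on the floor; step k is offset from step 1 by (k−1)×236 mm in y and (k−1)×203 mm in z.

The spool is on top of the stool, centred. The staircase is on the floor beside the stool on its +x side.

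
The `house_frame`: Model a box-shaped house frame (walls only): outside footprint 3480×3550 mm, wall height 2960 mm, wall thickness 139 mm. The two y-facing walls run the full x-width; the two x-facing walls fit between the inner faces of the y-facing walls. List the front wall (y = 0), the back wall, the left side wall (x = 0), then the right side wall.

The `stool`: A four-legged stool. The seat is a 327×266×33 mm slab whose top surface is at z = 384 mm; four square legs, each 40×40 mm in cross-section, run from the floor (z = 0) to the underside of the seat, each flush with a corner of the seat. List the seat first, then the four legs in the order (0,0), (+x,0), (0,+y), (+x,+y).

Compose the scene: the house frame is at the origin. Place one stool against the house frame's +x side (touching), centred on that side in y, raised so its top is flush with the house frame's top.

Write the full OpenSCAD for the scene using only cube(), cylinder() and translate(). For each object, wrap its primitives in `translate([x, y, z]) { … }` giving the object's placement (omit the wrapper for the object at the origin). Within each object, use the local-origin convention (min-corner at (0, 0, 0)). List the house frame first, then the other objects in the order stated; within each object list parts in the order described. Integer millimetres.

cube([3480, 139, 2960]);
translate([0, 3411, 0]) cube([3480, 139, 2960]);
translate([0, 139, 0]) cube([139, 3272, 2960]);
translate([3341, 139, 0]) cube([139, 3272, 2960]);
translate([3480, 1642, 2576]) {
  translate([0, 0, 351]) cube([327, 266, 33]);
  cube([40, 40, 351]);
  translate([287, 0, 0]) cube([40, 40, 351]);
  translate([0, 226, 0]) cube([40, 40, 351]);
  translate([287, 226, 0]) cube([40, 40, 351]);
}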